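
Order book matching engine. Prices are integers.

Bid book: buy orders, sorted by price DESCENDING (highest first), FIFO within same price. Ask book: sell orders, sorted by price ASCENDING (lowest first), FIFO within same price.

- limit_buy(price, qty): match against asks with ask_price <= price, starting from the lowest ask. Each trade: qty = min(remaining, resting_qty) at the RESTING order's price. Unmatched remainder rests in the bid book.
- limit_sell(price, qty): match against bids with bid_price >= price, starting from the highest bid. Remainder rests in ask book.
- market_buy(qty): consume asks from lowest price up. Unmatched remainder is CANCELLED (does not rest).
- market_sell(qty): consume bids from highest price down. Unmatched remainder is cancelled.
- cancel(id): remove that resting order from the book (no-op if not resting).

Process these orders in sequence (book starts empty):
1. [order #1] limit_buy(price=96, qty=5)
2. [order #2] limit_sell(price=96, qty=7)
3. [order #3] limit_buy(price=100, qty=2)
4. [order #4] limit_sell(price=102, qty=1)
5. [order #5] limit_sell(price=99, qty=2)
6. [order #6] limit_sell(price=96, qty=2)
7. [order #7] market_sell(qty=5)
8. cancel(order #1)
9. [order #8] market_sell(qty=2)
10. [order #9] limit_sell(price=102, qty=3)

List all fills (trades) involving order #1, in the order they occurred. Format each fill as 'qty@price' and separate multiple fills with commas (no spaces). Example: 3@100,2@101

Answer: 5@96

Derivation:
After op 1 [order #1] limit_buy(price=96, qty=5): fills=none; bids=[#1:5@96] asks=[-]
After op 2 [order #2] limit_sell(price=96, qty=7): fills=#1x#2:5@96; bids=[-] asks=[#2:2@96]
After op 3 [order #3] limit_buy(price=100, qty=2): fills=#3x#2:2@96; bids=[-] asks=[-]
After op 4 [order #4] limit_sell(price=102, qty=1): fills=none; bids=[-] asks=[#4:1@102]
After op 5 [order #5] limit_sell(price=99, qty=2): fills=none; bids=[-] asks=[#5:2@99 #4:1@102]
After op 6 [order #6] limit_sell(price=96, qty=2): fills=none; bids=[-] asks=[#6:2@96 #5:2@99 #4:1@102]
After op 7 [order #7] market_sell(qty=5): fills=none; bids=[-] asks=[#6:2@96 #5:2@99 #4:1@102]
After op 8 cancel(order #1): fills=none; bids=[-] asks=[#6:2@96 #5:2@99 #4:1@102]
After op 9 [order #8] market_sell(qty=2): fills=none; bids=[-] asks=[#6:2@96 #5:2@99 #4:1@102]
After op 10 [order #9] limit_sell(price=102, qty=3): fills=none; bids=[-] asks=[#6:2@96 #5:2@99 #4:1@102 #9:3@102]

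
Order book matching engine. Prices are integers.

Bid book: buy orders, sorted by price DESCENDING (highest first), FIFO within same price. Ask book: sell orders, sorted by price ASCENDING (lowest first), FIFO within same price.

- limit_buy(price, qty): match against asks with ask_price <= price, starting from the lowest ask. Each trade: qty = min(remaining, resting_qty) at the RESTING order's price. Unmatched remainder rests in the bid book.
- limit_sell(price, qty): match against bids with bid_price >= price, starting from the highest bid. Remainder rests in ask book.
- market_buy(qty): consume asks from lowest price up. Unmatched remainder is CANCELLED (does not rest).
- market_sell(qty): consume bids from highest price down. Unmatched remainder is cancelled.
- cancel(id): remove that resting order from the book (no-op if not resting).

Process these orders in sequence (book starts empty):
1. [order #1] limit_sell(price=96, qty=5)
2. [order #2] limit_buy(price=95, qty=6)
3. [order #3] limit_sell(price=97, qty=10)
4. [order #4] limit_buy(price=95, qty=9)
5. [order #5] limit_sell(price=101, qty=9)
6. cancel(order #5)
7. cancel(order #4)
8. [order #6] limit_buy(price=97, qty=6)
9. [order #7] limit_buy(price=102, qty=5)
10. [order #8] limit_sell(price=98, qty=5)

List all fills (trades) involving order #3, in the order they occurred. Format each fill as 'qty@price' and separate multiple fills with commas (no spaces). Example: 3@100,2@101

After op 1 [order #1] limit_sell(price=96, qty=5): fills=none; bids=[-] asks=[#1:5@96]
After op 2 [order #2] limit_buy(price=95, qty=6): fills=none; bids=[#2:6@95] asks=[#1:5@96]
After op 3 [order #3] limit_sell(price=97, qty=10): fills=none; bids=[#2:6@95] asks=[#1:5@96 #3:10@97]
After op 4 [order #4] limit_buy(price=95, qty=9): fills=none; bids=[#2:6@95 #4:9@95] asks=[#1:5@96 #3:10@97]
After op 5 [order #5] limit_sell(price=101, qty=9): fills=none; bids=[#2:6@95 #4:9@95] asks=[#1:5@96 #3:10@97 #5:9@101]
After op 6 cancel(order #5): fills=none; bids=[#2:6@95 #4:9@95] asks=[#1:5@96 #3:10@97]
After op 7 cancel(order #4): fills=none; bids=[#2:6@95] asks=[#1:5@96 #3:10@97]
After op 8 [order #6] limit_buy(price=97, qty=6): fills=#6x#1:5@96 #6x#3:1@97; bids=[#2:6@95] asks=[#3:9@97]
After op 9 [order #7] limit_buy(price=102, qty=5): fills=#7x#3:5@97; bids=[#2:6@95] asks=[#3:4@97]
After op 10 [order #8] limit_sell(price=98, qty=5): fills=none; bids=[#2:6@95] asks=[#3:4@97 #8:5@98]

Answer: 1@97,5@97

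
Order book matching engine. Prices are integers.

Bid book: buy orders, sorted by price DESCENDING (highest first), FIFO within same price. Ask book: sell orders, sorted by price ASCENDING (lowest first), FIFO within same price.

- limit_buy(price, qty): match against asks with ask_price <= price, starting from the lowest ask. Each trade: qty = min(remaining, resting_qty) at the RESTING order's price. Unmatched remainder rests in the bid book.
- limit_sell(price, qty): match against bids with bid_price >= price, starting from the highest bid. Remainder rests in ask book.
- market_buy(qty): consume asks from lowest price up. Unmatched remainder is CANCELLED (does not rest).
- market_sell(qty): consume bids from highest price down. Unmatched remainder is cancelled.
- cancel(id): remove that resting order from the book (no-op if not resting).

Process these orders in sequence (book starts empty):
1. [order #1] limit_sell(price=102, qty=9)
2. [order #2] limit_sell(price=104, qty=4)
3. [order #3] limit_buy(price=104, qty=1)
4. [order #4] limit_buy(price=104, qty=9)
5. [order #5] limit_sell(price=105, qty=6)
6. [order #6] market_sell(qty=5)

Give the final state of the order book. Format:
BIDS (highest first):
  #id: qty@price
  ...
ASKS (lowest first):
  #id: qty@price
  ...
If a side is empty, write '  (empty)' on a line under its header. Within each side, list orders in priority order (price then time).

Answer: BIDS (highest first):
  (empty)
ASKS (lowest first):
  #2: 3@104
  #5: 6@105

Derivation:
After op 1 [order #1] limit_sell(price=102, qty=9): fills=none; bids=[-] asks=[#1:9@102]
After op 2 [order #2] limit_sell(price=104, qty=4): fills=none; bids=[-] asks=[#1:9@102 #2:4@104]
After op 3 [order #3] limit_buy(price=104, qty=1): fills=#3x#1:1@102; bids=[-] asks=[#1:8@102 #2:4@104]
After op 4 [order #4] limit_buy(price=104, qty=9): fills=#4x#1:8@102 #4x#2:1@104; bids=[-] asks=[#2:3@104]
After op 5 [order #5] limit_sell(price=105, qty=6): fills=none; bids=[-] asks=[#2:3@104 #5:6@105]
After op 6 [order #6] market_sell(qty=5): fills=none; bids=[-] asks=[#2:3@104 #5:6@105]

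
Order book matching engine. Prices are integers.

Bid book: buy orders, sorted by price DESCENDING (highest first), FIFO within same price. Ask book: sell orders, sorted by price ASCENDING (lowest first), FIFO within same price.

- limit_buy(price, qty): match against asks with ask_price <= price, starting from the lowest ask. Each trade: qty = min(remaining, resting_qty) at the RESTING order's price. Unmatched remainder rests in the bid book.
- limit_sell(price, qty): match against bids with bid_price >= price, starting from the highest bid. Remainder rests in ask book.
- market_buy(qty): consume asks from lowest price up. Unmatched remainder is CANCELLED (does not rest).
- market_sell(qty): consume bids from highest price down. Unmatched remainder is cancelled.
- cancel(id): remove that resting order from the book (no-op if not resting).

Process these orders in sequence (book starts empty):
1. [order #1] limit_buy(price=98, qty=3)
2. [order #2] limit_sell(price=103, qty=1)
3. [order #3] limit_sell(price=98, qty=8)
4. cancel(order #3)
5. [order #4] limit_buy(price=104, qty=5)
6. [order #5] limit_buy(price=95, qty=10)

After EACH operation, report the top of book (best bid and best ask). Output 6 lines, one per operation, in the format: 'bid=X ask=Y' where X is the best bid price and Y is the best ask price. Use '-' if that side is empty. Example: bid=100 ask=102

Answer: bid=98 ask=-
bid=98 ask=103
bid=- ask=98
bid=- ask=103
bid=104 ask=-
bid=104 ask=-

Derivation:
After op 1 [order #1] limit_buy(price=98, qty=3): fills=none; bids=[#1:3@98] asks=[-]
After op 2 [order #2] limit_sell(price=103, qty=1): fills=none; bids=[#1:3@98] asks=[#2:1@103]
After op 3 [order #3] limit_sell(price=98, qty=8): fills=#1x#3:3@98; bids=[-] asks=[#3:5@98 #2:1@103]
After op 4 cancel(order #3): fills=none; bids=[-] asks=[#2:1@103]
After op 5 [order #4] limit_buy(price=104, qty=5): fills=#4x#2:1@103; bids=[#4:4@104] asks=[-]
After op 6 [order #5] limit_buy(price=95, qty=10): fills=none; bids=[#4:4@104 #5:10@95] asks=[-]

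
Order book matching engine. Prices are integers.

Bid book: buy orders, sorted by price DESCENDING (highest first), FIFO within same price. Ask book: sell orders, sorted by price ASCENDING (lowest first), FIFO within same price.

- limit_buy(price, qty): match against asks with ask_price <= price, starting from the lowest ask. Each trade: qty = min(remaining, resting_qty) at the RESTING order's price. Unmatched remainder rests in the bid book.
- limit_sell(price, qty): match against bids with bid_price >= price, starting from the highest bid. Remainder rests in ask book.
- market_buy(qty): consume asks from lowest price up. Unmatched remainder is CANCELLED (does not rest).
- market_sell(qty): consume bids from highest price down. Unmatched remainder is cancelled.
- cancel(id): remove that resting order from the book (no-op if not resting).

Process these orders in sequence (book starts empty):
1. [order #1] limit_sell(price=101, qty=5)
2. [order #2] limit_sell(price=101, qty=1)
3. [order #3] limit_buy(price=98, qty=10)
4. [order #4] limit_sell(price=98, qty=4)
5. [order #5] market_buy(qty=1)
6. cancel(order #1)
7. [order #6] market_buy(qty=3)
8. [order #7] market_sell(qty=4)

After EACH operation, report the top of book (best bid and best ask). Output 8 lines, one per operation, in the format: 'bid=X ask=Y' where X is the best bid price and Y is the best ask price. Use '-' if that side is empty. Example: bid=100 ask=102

After op 1 [order #1] limit_sell(price=101, qty=5): fills=none; bids=[-] asks=[#1:5@101]
After op 2 [order #2] limit_sell(price=101, qty=1): fills=none; bids=[-] asks=[#1:5@101 #2:1@101]
After op 3 [order #3] limit_buy(price=98, qty=10): fills=none; bids=[#3:10@98] asks=[#1:5@101 #2:1@101]
After op 4 [order #4] limit_sell(price=98, qty=4): fills=#3x#4:4@98; bids=[#3:6@98] asks=[#1:5@101 #2:1@101]
After op 5 [order #5] market_buy(qty=1): fills=#5x#1:1@101; bids=[#3:6@98] asks=[#1:4@101 #2:1@101]
After op 6 cancel(order #1): fills=none; bids=[#3:6@98] asks=[#2:1@101]
After op 7 [order #6] market_buy(qty=3): fills=#6x#2:1@101; bids=[#3:6@98] asks=[-]
After op 8 [order #7] market_sell(qty=4): fills=#3x#7:4@98; bids=[#3:2@98] asks=[-]

Answer: bid=- ask=101
bid=- ask=101
bid=98 ask=101
bid=98 ask=101
bid=98 ask=101
bid=98 ask=101
bid=98 ask=-
bid=98 ask=-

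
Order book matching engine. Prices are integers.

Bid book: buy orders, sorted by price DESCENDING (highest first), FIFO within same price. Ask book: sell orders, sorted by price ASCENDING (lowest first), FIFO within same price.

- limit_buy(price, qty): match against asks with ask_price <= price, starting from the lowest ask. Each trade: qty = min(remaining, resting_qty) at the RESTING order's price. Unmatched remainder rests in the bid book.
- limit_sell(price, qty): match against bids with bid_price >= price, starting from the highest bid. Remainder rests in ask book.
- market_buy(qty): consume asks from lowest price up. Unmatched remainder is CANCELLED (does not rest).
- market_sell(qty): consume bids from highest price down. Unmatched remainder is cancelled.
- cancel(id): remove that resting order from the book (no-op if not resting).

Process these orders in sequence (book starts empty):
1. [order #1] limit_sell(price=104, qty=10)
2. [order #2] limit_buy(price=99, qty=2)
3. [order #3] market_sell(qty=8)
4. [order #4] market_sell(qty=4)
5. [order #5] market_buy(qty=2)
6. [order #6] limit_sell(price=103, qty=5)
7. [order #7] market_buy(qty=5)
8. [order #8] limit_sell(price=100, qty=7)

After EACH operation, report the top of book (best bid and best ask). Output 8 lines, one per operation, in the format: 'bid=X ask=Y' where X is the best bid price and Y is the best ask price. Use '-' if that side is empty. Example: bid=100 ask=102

Answer: bid=- ask=104
bid=99 ask=104
bid=- ask=104
bid=- ask=104
bid=- ask=104
bid=- ask=103
bid=- ask=104
bid=- ask=100

Derivation:
After op 1 [order #1] limit_sell(price=104, qty=10): fills=none; bids=[-] asks=[#1:10@104]
After op 2 [order #2] limit_buy(price=99, qty=2): fills=none; bids=[#2:2@99] asks=[#1:10@104]
After op 3 [order #3] market_sell(qty=8): fills=#2x#3:2@99; bids=[-] asks=[#1:10@104]
After op 4 [order #4] market_sell(qty=4): fills=none; bids=[-] asks=[#1:10@104]
After op 5 [order #5] market_buy(qty=2): fills=#5x#1:2@104; bids=[-] asks=[#1:8@104]
After op 6 [order #6] limit_sell(price=103, qty=5): fills=none; bids=[-] asks=[#6:5@103 #1:8@104]
After op 7 [order #7] market_buy(qty=5): fills=#7x#6:5@103; bids=[-] asks=[#1:8@104]
After op 8 [order #8] limit_sell(price=100, qty=7): fills=none; bids=[-] asks=[#8:7@100 #1:8@104]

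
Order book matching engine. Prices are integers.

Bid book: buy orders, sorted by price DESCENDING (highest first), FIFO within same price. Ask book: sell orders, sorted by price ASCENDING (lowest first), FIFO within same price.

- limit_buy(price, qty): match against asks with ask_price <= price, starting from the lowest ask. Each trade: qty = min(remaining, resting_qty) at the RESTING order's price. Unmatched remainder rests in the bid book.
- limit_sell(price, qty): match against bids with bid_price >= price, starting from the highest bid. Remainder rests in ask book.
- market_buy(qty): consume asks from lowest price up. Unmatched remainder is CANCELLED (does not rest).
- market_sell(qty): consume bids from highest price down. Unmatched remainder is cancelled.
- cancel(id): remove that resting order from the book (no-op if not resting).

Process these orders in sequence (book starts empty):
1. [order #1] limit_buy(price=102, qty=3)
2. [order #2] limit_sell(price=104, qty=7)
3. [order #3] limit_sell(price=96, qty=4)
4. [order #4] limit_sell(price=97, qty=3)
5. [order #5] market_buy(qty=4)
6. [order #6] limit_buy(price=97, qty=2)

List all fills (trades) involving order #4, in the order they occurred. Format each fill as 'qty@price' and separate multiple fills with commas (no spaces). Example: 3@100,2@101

Answer: 3@97

Derivation:
After op 1 [order #1] limit_buy(price=102, qty=3): fills=none; bids=[#1:3@102] asks=[-]
After op 2 [order #2] limit_sell(price=104, qty=7): fills=none; bids=[#1:3@102] asks=[#2:7@104]
After op 3 [order #3] limit_sell(price=96, qty=4): fills=#1x#3:3@102; bids=[-] asks=[#3:1@96 #2:7@104]
After op 4 [order #4] limit_sell(price=97, qty=3): fills=none; bids=[-] asks=[#3:1@96 #4:3@97 #2:7@104]
After op 5 [order #5] market_buy(qty=4): fills=#5x#3:1@96 #5x#4:3@97; bids=[-] asks=[#2:7@104]
After op 6 [order #6] limit_buy(price=97, qty=2): fills=none; bids=[#6:2@97] asks=[#2:7@104]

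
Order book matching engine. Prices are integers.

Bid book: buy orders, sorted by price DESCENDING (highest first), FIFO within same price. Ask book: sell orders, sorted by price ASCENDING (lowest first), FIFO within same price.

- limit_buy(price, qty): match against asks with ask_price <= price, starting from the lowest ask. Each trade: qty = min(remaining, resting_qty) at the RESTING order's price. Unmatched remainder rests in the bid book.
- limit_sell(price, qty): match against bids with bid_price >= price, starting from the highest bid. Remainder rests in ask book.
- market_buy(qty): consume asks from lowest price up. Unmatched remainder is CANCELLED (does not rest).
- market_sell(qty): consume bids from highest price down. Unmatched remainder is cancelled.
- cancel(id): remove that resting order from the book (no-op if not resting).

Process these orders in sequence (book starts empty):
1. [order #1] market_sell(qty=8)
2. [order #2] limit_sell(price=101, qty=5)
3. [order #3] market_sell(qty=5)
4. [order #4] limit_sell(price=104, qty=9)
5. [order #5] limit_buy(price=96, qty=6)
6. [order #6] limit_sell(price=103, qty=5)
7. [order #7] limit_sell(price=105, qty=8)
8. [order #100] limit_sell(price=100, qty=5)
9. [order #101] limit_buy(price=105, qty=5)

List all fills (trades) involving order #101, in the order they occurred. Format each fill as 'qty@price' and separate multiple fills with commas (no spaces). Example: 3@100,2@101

Answer: 5@100

Derivation:
After op 1 [order #1] market_sell(qty=8): fills=none; bids=[-] asks=[-]
After op 2 [order #2] limit_sell(price=101, qty=5): fills=none; bids=[-] asks=[#2:5@101]
After op 3 [order #3] market_sell(qty=5): fills=none; bids=[-] asks=[#2:5@101]
After op 4 [order #4] limit_sell(price=104, qty=9): fills=none; bids=[-] asks=[#2:5@101 #4:9@104]
After op 5 [order #5] limit_buy(price=96, qty=6): fills=none; bids=[#5:6@96] asks=[#2:5@101 #4:9@104]
After op 6 [order #6] limit_sell(price=103, qty=5): fills=none; bids=[#5:6@96] asks=[#2:5@101 #6:5@103 #4:9@104]
After op 7 [order #7] limit_sell(price=105, qty=8): fills=none; bids=[#5:6@96] asks=[#2:5@101 #6:5@103 #4:9@104 #7:8@105]
After op 8 [order #100] limit_sell(price=100, qty=5): fills=none; bids=[#5:6@96] asks=[#100:5@100 #2:5@101 #6:5@103 #4:9@104 #7:8@105]
After op 9 [order #101] limit_buy(price=105, qty=5): fills=#101x#100:5@100; bids=[#5:6@96] asks=[#2:5@101 #6:5@103 #4:9@104 #7:8@105]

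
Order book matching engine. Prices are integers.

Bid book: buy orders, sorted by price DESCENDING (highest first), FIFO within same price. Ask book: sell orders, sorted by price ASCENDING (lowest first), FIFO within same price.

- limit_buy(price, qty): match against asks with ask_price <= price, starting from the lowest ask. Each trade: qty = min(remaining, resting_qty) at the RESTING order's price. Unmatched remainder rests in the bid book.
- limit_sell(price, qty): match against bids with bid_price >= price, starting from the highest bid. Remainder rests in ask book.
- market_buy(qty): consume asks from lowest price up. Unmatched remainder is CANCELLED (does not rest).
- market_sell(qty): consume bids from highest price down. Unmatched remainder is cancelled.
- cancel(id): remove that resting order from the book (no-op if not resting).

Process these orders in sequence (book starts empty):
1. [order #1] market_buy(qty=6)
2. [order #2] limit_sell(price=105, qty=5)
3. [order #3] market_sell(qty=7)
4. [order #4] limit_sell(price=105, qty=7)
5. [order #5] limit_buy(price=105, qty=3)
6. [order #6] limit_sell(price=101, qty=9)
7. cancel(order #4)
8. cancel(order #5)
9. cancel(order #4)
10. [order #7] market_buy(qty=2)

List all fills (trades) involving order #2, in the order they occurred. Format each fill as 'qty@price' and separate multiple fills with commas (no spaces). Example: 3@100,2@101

Answer: 3@105

Derivation:
After op 1 [order #1] market_buy(qty=6): fills=none; bids=[-] asks=[-]
After op 2 [order #2] limit_sell(price=105, qty=5): fills=none; bids=[-] asks=[#2:5@105]
After op 3 [order #3] market_sell(qty=7): fills=none; bids=[-] asks=[#2:5@105]
After op 4 [order #4] limit_sell(price=105, qty=7): fills=none; bids=[-] asks=[#2:5@105 #4:7@105]
After op 5 [order #5] limit_buy(price=105, qty=3): fills=#5x#2:3@105; bids=[-] asks=[#2:2@105 #4:7@105]
After op 6 [order #6] limit_sell(price=101, qty=9): fills=none; bids=[-] asks=[#6:9@101 #2:2@105 #4:7@105]
After op 7 cancel(order #4): fills=none; bids=[-] asks=[#6:9@101 #2:2@105]
After op 8 cancel(order #5): fills=none; bids=[-] asks=[#6:9@101 #2:2@105]
After op 9 cancel(order #4): fills=none; bids=[-] asks=[#6:9@101 #2:2@105]
After op 10 [order #7] market_buy(qty=2): fills=#7x#6:2@101; bids=[-] asks=[#6:7@101 #2:2@105]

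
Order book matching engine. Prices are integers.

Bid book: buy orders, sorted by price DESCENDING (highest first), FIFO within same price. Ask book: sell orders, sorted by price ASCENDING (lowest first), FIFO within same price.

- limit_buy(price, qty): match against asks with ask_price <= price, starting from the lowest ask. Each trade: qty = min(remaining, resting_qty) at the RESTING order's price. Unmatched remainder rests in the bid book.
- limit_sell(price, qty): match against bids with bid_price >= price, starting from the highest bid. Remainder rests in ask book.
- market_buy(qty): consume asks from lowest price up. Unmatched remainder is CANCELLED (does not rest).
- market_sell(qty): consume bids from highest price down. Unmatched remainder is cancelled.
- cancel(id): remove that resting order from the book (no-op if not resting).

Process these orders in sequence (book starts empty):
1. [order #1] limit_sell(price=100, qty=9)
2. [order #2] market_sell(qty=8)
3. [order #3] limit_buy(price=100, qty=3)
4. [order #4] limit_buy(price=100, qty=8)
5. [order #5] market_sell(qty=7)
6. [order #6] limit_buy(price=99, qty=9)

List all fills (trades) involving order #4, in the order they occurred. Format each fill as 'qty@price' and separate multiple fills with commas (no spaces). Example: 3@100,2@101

Answer: 6@100,2@100

Derivation:
After op 1 [order #1] limit_sell(price=100, qty=9): fills=none; bids=[-] asks=[#1:9@100]
After op 2 [order #2] market_sell(qty=8): fills=none; bids=[-] asks=[#1:9@100]
After op 3 [order #3] limit_buy(price=100, qty=3): fills=#3x#1:3@100; bids=[-] asks=[#1:6@100]
After op 4 [order #4] limit_buy(price=100, qty=8): fills=#4x#1:6@100; bids=[#4:2@100] asks=[-]
After op 5 [order #5] market_sell(qty=7): fills=#4x#5:2@100; bids=[-] asks=[-]
After op 6 [order #6] limit_buy(price=99, qty=9): fills=none; bids=[#6:9@99] asks=[-]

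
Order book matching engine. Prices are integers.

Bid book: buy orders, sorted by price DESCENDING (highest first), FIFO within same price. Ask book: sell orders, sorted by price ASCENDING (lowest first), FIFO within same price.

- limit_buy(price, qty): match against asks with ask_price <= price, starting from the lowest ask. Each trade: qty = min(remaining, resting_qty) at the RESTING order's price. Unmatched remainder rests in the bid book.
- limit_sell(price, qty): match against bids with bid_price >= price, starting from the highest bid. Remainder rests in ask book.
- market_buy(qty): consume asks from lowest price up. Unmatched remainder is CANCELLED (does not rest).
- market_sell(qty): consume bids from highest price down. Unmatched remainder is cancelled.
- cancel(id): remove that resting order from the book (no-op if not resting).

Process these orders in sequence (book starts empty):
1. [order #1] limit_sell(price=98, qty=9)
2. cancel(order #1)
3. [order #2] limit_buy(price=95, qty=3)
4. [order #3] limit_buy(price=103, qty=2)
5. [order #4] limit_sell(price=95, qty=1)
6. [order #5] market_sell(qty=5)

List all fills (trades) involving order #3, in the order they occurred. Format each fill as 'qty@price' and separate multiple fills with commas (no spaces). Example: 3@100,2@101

Answer: 1@103,1@103

Derivation:
After op 1 [order #1] limit_sell(price=98, qty=9): fills=none; bids=[-] asks=[#1:9@98]
After op 2 cancel(order #1): fills=none; bids=[-] asks=[-]
After op 3 [order #2] limit_buy(price=95, qty=3): fills=none; bids=[#2:3@95] asks=[-]
After op 4 [order #3] limit_buy(price=103, qty=2): fills=none; bids=[#3:2@103 #2:3@95] asks=[-]
After op 5 [order #4] limit_sell(price=95, qty=1): fills=#3x#4:1@103; bids=[#3:1@103 #2:3@95] asks=[-]
After op 6 [order #5] market_sell(qty=5): fills=#3x#5:1@103 #2x#5:3@95; bids=[-] asks=[-]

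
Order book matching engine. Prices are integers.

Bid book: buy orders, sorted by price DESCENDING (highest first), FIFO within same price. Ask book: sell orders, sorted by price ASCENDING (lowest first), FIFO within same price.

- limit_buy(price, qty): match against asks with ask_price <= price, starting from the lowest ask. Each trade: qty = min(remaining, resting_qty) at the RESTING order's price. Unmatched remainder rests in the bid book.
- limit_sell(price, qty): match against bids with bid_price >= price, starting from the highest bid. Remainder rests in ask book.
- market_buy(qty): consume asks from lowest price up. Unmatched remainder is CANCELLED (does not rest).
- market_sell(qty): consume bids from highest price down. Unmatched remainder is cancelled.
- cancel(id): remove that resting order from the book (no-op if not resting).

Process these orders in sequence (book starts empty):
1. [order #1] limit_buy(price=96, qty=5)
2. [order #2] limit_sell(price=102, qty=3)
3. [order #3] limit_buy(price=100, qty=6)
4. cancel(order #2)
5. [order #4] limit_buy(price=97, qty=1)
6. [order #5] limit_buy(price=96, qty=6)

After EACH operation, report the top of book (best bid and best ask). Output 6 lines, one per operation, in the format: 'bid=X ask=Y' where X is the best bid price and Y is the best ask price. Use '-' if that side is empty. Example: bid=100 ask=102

After op 1 [order #1] limit_buy(price=96, qty=5): fills=none; bids=[#1:5@96] asks=[-]
After op 2 [order #2] limit_sell(price=102, qty=3): fills=none; bids=[#1:5@96] asks=[#2:3@102]
After op 3 [order #3] limit_buy(price=100, qty=6): fills=none; bids=[#3:6@100 #1:5@96] asks=[#2:3@102]
After op 4 cancel(order #2): fills=none; bids=[#3:6@100 #1:5@96] asks=[-]
After op 5 [order #4] limit_buy(price=97, qty=1): fills=none; bids=[#3:6@100 #4:1@97 #1:5@96] asks=[-]
After op 6 [order #5] limit_buy(price=96, qty=6): fills=none; bids=[#3:6@100 #4:1@97 #1:5@96 #5:6@96] asks=[-]

Answer: bid=96 ask=-
bid=96 ask=102
bid=100 ask=102
bid=100 ask=-
bid=100 ask=-
bid=100 ask=-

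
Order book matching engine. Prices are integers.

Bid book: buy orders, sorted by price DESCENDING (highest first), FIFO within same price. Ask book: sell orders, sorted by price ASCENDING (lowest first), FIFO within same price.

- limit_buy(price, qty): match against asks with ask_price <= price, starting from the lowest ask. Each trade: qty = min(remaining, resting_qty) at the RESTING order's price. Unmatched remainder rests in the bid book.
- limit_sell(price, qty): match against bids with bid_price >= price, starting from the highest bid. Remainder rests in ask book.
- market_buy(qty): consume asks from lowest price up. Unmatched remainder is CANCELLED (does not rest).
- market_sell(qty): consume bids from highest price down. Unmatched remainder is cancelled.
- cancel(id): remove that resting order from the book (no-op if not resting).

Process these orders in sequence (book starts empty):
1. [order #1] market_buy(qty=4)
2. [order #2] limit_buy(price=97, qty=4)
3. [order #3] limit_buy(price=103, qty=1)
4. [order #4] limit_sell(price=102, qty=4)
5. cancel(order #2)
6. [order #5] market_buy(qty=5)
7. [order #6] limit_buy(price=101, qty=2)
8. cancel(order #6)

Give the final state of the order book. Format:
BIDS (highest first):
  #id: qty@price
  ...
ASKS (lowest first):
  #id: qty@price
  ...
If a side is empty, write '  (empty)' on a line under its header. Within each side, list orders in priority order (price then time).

Answer: BIDS (highest first):
  (empty)
ASKS (lowest first):
  (empty)

Derivation:
After op 1 [order #1] market_buy(qty=4): fills=none; bids=[-] asks=[-]
After op 2 [order #2] limit_buy(price=97, qty=4): fills=none; bids=[#2:4@97] asks=[-]
After op 3 [order #3] limit_buy(price=103, qty=1): fills=none; bids=[#3:1@103 #2:4@97] asks=[-]
After op 4 [order #4] limit_sell(price=102, qty=4): fills=#3x#4:1@103; bids=[#2:4@97] asks=[#4:3@102]
After op 5 cancel(order #2): fills=none; bids=[-] asks=[#4:3@102]
After op 6 [order #5] market_buy(qty=5): fills=#5x#4:3@102; bids=[-] asks=[-]
After op 7 [order #6] limit_buy(price=101, qty=2): fills=none; bids=[#6:2@101] asks=[-]
After op 8 cancel(order #6): fills=none; bids=[-] asks=[-]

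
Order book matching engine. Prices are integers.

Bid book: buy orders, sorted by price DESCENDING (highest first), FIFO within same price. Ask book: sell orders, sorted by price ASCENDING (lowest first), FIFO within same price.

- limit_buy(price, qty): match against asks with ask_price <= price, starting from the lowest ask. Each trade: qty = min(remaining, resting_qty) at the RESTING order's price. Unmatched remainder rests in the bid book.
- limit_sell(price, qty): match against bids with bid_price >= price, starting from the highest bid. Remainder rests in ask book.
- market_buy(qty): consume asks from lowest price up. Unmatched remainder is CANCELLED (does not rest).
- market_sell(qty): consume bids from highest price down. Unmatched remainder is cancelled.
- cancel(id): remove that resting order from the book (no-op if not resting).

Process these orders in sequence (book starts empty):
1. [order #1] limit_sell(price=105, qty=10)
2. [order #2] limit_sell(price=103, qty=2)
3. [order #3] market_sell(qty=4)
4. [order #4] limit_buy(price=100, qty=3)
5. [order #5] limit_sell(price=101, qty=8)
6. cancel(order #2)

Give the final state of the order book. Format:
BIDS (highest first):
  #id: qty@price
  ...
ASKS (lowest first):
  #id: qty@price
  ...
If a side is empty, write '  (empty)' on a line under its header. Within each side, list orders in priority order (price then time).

Answer: BIDS (highest first):
  #4: 3@100
ASKS (lowest first):
  #5: 8@101
  #1: 10@105

Derivation:
After op 1 [order #1] limit_sell(price=105, qty=10): fills=none; bids=[-] asks=[#1:10@105]
After op 2 [order #2] limit_sell(price=103, qty=2): fills=none; bids=[-] asks=[#2:2@103 #1:10@105]
After op 3 [order #3] market_sell(qty=4): fills=none; bids=[-] asks=[#2:2@103 #1:10@105]
After op 4 [order #4] limit_buy(price=100, qty=3): fills=none; bids=[#4:3@100] asks=[#2:2@103 #1:10@105]
After op 5 [order #5] limit_sell(price=101, qty=8): fills=none; bids=[#4:3@100] asks=[#5:8@101 #2:2@103 #1:10@105]
After op 6 cancel(order #2): fills=none; bids=[#4:3@100] asks=[#5:8@101 #1:10@105]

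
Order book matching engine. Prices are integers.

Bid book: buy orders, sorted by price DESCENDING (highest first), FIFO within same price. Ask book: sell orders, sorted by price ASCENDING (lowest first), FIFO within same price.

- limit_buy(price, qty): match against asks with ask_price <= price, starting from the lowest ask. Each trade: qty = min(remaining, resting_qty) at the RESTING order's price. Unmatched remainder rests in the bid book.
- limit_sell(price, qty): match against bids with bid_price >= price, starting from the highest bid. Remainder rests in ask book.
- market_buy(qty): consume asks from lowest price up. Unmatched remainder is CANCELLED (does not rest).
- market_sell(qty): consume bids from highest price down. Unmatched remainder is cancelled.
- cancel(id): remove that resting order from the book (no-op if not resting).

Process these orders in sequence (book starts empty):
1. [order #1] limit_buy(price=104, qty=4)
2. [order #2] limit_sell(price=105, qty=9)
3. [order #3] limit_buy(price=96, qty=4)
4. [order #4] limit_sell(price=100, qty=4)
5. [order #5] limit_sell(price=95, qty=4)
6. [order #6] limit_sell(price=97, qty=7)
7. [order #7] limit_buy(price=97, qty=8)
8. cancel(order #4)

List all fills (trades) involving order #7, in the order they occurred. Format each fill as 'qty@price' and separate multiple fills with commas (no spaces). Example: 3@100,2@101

After op 1 [order #1] limit_buy(price=104, qty=4): fills=none; bids=[#1:4@104] asks=[-]
After op 2 [order #2] limit_sell(price=105, qty=9): fills=none; bids=[#1:4@104] asks=[#2:9@105]
After op 3 [order #3] limit_buy(price=96, qty=4): fills=none; bids=[#1:4@104 #3:4@96] asks=[#2:9@105]
After op 4 [order #4] limit_sell(price=100, qty=4): fills=#1x#4:4@104; bids=[#3:4@96] asks=[#2:9@105]
After op 5 [order #5] limit_sell(price=95, qty=4): fills=#3x#5:4@96; bids=[-] asks=[#2:9@105]
After op 6 [order #6] limit_sell(price=97, qty=7): fills=none; bids=[-] asks=[#6:7@97 #2:9@105]
After op 7 [order #7] limit_buy(price=97, qty=8): fills=#7x#6:7@97; bids=[#7:1@97] asks=[#2:9@105]
After op 8 cancel(order #4): fills=none; bids=[#7:1@97] asks=[#2:9@105]

Answer: 7@97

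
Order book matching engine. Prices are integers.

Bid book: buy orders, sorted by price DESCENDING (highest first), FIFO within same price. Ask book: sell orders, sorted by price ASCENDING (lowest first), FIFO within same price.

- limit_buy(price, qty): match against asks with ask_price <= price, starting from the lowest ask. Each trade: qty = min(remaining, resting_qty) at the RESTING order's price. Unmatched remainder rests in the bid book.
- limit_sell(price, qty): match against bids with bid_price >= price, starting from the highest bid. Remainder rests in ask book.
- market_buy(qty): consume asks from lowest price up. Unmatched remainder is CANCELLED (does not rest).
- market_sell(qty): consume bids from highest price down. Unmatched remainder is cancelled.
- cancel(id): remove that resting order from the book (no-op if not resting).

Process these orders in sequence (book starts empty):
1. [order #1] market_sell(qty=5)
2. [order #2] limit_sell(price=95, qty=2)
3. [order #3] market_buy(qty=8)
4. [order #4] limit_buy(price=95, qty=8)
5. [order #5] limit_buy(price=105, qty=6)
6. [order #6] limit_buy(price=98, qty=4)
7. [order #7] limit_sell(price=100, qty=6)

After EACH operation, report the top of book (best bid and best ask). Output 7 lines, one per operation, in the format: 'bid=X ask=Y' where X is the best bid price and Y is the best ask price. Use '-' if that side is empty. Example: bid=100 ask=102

Answer: bid=- ask=-
bid=- ask=95
bid=- ask=-
bid=95 ask=-
bid=105 ask=-
bid=105 ask=-
bid=98 ask=-

Derivation:
After op 1 [order #1] market_sell(qty=5): fills=none; bids=[-] asks=[-]
After op 2 [order #2] limit_sell(price=95, qty=2): fills=none; bids=[-] asks=[#2:2@95]
After op 3 [order #3] market_buy(qty=8): fills=#3x#2:2@95; bids=[-] asks=[-]
After op 4 [order #4] limit_buy(price=95, qty=8): fills=none; bids=[#4:8@95] asks=[-]
After op 5 [order #5] limit_buy(price=105, qty=6): fills=none; bids=[#5:6@105 #4:8@95] asks=[-]
After op 6 [order #6] limit_buy(price=98, qty=4): fills=none; bids=[#5:6@105 #6:4@98 #4:8@95] asks=[-]
After op 7 [order #7] limit_sell(price=100, qty=6): fills=#5x#7:6@105; bids=[#6:4@98 #4:8@95] asks=[-]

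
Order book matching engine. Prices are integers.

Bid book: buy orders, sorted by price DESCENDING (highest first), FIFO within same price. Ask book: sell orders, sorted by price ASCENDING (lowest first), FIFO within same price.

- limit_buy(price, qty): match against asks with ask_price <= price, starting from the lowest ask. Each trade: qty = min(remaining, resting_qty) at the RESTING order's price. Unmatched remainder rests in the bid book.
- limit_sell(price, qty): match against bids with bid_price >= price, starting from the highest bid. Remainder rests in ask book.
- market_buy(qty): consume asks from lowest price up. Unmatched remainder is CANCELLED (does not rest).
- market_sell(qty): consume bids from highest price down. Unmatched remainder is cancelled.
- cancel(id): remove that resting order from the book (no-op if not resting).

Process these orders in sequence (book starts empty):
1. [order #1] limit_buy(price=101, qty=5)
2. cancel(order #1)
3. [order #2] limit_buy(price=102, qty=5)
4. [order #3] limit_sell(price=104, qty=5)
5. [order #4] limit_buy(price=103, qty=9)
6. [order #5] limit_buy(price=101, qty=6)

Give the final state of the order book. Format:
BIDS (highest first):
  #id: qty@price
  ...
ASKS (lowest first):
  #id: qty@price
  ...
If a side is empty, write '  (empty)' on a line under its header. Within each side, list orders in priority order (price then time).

After op 1 [order #1] limit_buy(price=101, qty=5): fills=none; bids=[#1:5@101] asks=[-]
After op 2 cancel(order #1): fills=none; bids=[-] asks=[-]
After op 3 [order #2] limit_buy(price=102, qty=5): fills=none; bids=[#2:5@102] asks=[-]
After op 4 [order #3] limit_sell(price=104, qty=5): fills=none; bids=[#2:5@102] asks=[#3:5@104]
After op 5 [order #4] limit_buy(price=103, qty=9): fills=none; bids=[#4:9@103 #2:5@102] asks=[#3:5@104]
After op 6 [order #5] limit_buy(price=101, qty=6): fills=none; bids=[#4:9@103 #2:5@102 #5:6@101] asks=[#3:5@104]

Answer: BIDS (highest first):
  #4: 9@103
  #2: 5@102
  #5: 6@101
ASKS (lowest first):
  #3: 5@104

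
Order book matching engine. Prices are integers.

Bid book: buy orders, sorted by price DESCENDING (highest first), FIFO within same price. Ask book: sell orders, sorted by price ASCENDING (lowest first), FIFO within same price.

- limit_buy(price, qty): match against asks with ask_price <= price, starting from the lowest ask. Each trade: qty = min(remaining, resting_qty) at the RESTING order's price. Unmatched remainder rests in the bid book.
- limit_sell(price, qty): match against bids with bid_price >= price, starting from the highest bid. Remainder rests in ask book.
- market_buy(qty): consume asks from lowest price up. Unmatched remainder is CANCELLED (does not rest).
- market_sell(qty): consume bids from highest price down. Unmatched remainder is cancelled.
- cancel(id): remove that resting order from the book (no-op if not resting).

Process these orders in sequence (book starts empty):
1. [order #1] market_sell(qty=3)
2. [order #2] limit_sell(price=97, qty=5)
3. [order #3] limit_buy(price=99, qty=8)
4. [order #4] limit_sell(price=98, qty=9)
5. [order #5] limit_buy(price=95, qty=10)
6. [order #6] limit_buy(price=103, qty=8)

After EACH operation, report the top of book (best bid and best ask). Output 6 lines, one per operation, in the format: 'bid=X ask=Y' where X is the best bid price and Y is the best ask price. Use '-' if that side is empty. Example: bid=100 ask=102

After op 1 [order #1] market_sell(qty=3): fills=none; bids=[-] asks=[-]
After op 2 [order #2] limit_sell(price=97, qty=5): fills=none; bids=[-] asks=[#2:5@97]
After op 3 [order #3] limit_buy(price=99, qty=8): fills=#3x#2:5@97; bids=[#3:3@99] asks=[-]
After op 4 [order #4] limit_sell(price=98, qty=9): fills=#3x#4:3@99; bids=[-] asks=[#4:6@98]
After op 5 [order #5] limit_buy(price=95, qty=10): fills=none; bids=[#5:10@95] asks=[#4:6@98]
After op 6 [order #6] limit_buy(price=103, qty=8): fills=#6x#4:6@98; bids=[#6:2@103 #5:10@95] asks=[-]

Answer: bid=- ask=-
bid=- ask=97
bid=99 ask=-
bid=- ask=98
bid=95 ask=98
bid=103 ask=-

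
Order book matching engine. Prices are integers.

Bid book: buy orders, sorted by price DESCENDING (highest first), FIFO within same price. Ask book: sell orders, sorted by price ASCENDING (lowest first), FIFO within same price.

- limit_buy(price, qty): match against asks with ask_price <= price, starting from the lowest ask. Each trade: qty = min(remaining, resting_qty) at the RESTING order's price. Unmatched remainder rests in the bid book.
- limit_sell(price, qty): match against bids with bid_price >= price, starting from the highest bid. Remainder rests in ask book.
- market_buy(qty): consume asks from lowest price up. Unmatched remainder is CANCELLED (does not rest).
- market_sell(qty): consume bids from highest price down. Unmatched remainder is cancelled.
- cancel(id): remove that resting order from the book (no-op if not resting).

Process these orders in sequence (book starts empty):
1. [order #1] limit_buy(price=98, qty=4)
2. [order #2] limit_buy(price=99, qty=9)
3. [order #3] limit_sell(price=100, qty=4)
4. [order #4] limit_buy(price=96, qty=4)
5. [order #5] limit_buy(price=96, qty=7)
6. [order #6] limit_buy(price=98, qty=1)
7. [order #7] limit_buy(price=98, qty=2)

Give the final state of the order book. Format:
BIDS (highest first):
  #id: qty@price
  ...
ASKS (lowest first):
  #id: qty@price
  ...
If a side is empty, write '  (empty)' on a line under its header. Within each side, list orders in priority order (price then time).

After op 1 [order #1] limit_buy(price=98, qty=4): fills=none; bids=[#1:4@98] asks=[-]
After op 2 [order #2] limit_buy(price=99, qty=9): fills=none; bids=[#2:9@99 #1:4@98] asks=[-]
After op 3 [order #3] limit_sell(price=100, qty=4): fills=none; bids=[#2:9@99 #1:4@98] asks=[#3:4@100]
After op 4 [order #4] limit_buy(price=96, qty=4): fills=none; bids=[#2:9@99 #1:4@98 #4:4@96] asks=[#3:4@100]
After op 5 [order #5] limit_buy(price=96, qty=7): fills=none; bids=[#2:9@99 #1:4@98 #4:4@96 #5:7@96] asks=[#3:4@100]
After op 6 [order #6] limit_buy(price=98, qty=1): fills=none; bids=[#2:9@99 #1:4@98 #6:1@98 #4:4@96 #5:7@96] asks=[#3:4@100]
After op 7 [order #7] limit_buy(price=98, qty=2): fills=none; bids=[#2:9@99 #1:4@98 #6:1@98 #7:2@98 #4:4@96 #5:7@96] asks=[#3:4@100]

Answer: BIDS (highest first):
  #2: 9@99
  #1: 4@98
  #6: 1@98
  #7: 2@98
  #4: 4@96
  #5: 7@96
ASKS (lowest first):
  #3: 4@100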